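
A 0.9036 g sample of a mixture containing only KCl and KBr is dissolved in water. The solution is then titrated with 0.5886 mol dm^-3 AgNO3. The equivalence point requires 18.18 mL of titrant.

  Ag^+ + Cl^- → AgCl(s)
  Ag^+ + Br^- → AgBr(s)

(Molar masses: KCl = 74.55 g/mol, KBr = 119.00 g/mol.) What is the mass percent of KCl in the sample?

n(AgNO3) = 0.01818 × 0.5886 = 0.01070 mol
Let x = n(KCl), y = n(KBr).
Titrant: 1x + 1y = 0.01070;  mass: 74.55x + 119.00y = 0.9036
Solving, x = 8.319 × 10^-3 mol, y = 2.382 × 10^-3 mol
mass of KCl = 8.319 × 10^-3 × 74.55 = 0.6202 g
% KCl = 0.6202 / 0.9036 × 100 = 68.64 %

68.64 %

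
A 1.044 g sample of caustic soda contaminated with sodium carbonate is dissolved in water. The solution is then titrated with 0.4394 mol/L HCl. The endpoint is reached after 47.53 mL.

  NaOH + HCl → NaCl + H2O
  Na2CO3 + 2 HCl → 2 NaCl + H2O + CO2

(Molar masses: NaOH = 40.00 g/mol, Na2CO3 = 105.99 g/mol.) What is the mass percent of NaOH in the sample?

n(HCl) = 0.04753 × 0.4394 = 0.02088 mol
Let x = n(NaOH), y = n(Na2CO3).
Titrant: 1x + 2y = 0.02088;  mass: 40.00x + 105.99y = 1.044
Solving, x = 4.831 × 10^-3 mol, y = 8.027 × 10^-3 mol
mass of NaOH = 4.831 × 10^-3 × 40.00 = 0.1933 g
% NaOH = 0.1933 / 1.044 × 100 = 18.51 %

18.51 %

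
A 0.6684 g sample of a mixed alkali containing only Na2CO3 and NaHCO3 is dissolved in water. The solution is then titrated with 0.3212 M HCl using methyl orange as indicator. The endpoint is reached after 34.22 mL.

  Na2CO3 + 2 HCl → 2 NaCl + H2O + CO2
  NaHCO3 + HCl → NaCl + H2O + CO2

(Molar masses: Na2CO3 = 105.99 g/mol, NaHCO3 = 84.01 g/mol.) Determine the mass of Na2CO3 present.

n(HCl) = 0.03422 × 0.3212 = 0.01099 mol
Let x = n(Na2CO3), y = n(NaHCO3).
Titrant: 2x + 1y = 0.01099;  mass: 105.99x + 84.01y = 0.6684
Solving, x = 4.111 × 10^-3 mol, y = 2.770 × 10^-3 mol
mass of Na2CO3 = 4.111 × 10^-3 × 105.99 = 0.4357 g

0.4357 g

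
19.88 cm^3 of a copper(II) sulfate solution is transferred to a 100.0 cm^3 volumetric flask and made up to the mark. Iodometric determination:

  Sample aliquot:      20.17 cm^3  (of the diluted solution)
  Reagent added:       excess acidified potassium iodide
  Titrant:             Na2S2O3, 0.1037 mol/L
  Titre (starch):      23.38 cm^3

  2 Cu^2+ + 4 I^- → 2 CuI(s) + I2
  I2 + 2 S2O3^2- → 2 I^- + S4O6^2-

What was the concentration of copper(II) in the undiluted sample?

n(S2O3^2-) = 0.02338 × 0.1037 = 2.425 × 10^-3 mol
n(I2) = n(S2O3^2-)/2 = 1.212 × 10^-3 mol
From the 2:1 ratio, n(Cu2+) in the aliquot = 2/1 × 1.212 × 10^-3 = 2.425 × 10^-3 mol
[Cu2+]_dilute = 2.425 × 10^-3 / 0.02017 = 0.1202 mol/L
[Cu2+]_original = 0.1202 × 100.0/19.88 = 0.6046 mol/L

0.6046 mol/L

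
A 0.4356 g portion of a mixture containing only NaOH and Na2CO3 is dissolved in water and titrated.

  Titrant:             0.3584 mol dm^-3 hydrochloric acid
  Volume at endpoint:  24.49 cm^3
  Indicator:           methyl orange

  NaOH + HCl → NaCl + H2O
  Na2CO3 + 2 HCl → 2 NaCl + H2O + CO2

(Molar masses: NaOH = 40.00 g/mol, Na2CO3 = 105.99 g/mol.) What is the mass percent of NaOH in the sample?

n(HCl) = 0.02449 × 0.3584 = 8.777 × 10^-3 mol
Let x = n(NaOH), y = n(Na2CO3).
Titrant: 1x + 2y = 8.777 × 10^-3;  mass: 40.00x + 105.99y = 0.4356
Solving, x = 2.274 × 10^-3 mol, y = 3.252 × 10^-3 mol
mass of NaOH = 2.274 × 10^-3 × 40.00 = 0.09095 g
% NaOH = 0.09095 / 0.4356 × 100 = 20.88 %

20.88 %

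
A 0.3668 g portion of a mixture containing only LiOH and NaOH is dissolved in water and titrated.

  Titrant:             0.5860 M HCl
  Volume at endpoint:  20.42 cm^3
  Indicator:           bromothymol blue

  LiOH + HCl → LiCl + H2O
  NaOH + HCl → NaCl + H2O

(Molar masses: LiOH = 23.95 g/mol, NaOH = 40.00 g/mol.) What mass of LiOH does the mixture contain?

n(HCl) = 0.02042 × 0.5860 = 0.01197 mol
Let x = n(LiOH), y = n(NaOH).
Titrant: 1x + 1y = 0.01197;  mass: 23.95x + 40.00y = 0.3668
Solving, x = 6.969 × 10^-3 mol, y = 4.998 × 10^-3 mol
mass of LiOH = 6.969 × 10^-3 × 23.95 = 0.1669 g

0.1669 g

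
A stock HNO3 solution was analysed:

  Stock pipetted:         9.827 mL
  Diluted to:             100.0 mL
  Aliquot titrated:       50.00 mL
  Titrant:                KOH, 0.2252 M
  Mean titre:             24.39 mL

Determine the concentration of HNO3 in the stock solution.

1.118 M

HNO3 + KOH → KNO3 + H2O
n(KOH) = 0.02439 × 0.2252 = 5.493 × 10^-3 mol
n(HNO3) in the aliquot = 5.493 × 10^-3 mol (1:1 ratio)
[HNO3]_dilute = 5.493 × 10^-3 / 0.05000 = 0.1099 mol/L
Dilution factor = 100.0 / 9.827 = 10.18
[HNO3]_stock = 0.1099 × 10.18 = 1.118 mol/L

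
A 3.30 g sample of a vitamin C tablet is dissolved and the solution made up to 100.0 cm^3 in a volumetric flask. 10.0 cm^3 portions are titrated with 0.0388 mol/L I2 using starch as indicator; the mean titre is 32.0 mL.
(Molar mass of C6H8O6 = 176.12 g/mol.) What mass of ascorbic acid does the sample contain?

C6H8O6 + I2 → C6H6O6 + 2 HI
n(I2) per titration = 0.0320 × 0.0388 = 1.24 × 10^-3 mol
n(C6H8O6) in each aliquot = 1.24 × 10^-3 mol (1:1 ratio)
n(C6H8O6) in the whole flask = 1.24 × 10^-3 × 100.0/10.0 = 0.0124 mol
mass of C6H8O6 = 0.0124 × 176.12 = 2.19 g

2.19 g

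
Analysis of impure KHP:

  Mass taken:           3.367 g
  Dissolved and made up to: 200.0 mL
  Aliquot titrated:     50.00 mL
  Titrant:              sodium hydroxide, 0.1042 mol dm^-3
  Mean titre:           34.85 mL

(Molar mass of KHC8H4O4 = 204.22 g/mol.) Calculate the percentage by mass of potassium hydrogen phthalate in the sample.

KHC8H4O4 + NaOH → KNaC8H4O4 + H2O
n(NaOH) per titration = 0.03485 × 0.1042 = 3.631 × 10^-3 mol
n(KHC8H4O4) in each aliquot = 3.631 × 10^-3 mol (1:1 ratio)
n(KHC8H4O4) in the whole flask = 3.631 × 10^-3 × 200.0/50.00 = 0.01453 mol
mass of KHC8H4O4 = 0.01453 × 204.22 = 2.966 g
% KHC8H4O4 = 2.966 / 3.367 × 100 = 88.10 %

88.10 %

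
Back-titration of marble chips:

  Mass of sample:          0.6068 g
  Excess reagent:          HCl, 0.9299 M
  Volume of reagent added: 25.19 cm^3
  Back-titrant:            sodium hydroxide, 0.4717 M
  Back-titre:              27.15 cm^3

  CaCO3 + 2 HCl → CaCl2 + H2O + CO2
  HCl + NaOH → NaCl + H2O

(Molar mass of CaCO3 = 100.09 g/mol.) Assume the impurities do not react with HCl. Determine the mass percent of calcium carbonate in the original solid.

87.57 %

n(HCl) added = 0.02519 × 0.9299 = 0.02342 mol
n(NaOH) used in back-titration = 0.02715 × 0.4717 = 0.01281 mol
n(HCl) left over = 0.01281 mol (1:1 ratio)
n(HCl) consumed by analyte = 0.02342 − 0.01281 = 0.01062 mol
From the 1:2 ratio, n(CaCO3) = 1/2 × 0.01062 = 5.309 × 10^-3 mol
mass of CaCO3 = 5.309 × 10^-3 × 100.09 = 0.5314 g
% CaCO3 = 0.5314 / 0.6068 × 100 = 87.57 %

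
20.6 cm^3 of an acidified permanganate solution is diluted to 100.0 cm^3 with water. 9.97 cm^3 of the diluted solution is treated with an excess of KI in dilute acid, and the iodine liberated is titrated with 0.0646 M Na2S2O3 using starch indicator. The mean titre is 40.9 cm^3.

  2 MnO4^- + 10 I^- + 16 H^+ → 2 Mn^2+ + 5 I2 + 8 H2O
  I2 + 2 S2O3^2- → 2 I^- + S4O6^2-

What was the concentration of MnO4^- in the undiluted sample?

0.257 M

n(S2O3^2-) = 0.0409 × 0.0646 = 2.64 × 10^-3 mol
n(I2) = n(S2O3^2-)/2 = 1.32 × 10^-3 mol
From the 2:5 ratio, n(MnO4^-) in the aliquot = 2/5 × 1.32 × 10^-3 = 5.28 × 10^-4 mol
[MnO4^-]_dilute = 5.28 × 10^-4 / 0.00997 = 0.0530 mol/L
[MnO4^-]_original = 0.0530 × 100.0/20.6 = 0.257 mol/L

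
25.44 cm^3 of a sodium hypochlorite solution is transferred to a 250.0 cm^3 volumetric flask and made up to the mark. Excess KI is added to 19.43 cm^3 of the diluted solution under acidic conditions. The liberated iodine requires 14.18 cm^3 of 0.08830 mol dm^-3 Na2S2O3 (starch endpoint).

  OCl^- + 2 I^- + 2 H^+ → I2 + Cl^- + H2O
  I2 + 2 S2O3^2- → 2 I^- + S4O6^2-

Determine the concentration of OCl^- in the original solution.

n(S2O3^2-) = 0.01418 × 0.08830 = 1.252 × 10^-3 mol
n(I2) = n(S2O3^2-)/2 = 6.260 × 10^-4 mol
n(OCl^-) in the aliquot = 6.260 × 10^-4 mol (1:1 ratio)
[OCl^-]_dilute = 6.260 × 10^-4 / 0.01943 = 0.03222 mol/L
[OCl^-]_original = 0.03222 × 250.0/25.44 = 0.3166 mol/L

0.3166 mol/L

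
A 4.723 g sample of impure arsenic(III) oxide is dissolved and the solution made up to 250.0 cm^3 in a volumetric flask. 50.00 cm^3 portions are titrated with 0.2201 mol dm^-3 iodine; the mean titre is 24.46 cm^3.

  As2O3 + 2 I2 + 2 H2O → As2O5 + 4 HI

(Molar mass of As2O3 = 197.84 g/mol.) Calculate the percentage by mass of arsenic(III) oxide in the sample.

n(I2) per titration = 0.02446 × 0.2201 = 5.384 × 10^-3 mol
From the 1:2 ratio, n(As2O3) in each aliquot = 1/2 × 5.384 × 10^-3 = 2.692 × 10^-3 mol
n(As2O3) in the whole flask = 2.692 × 10^-3 × 250.0/50.00 = 0.01346 mol
mass of As2O3 = 0.01346 × 197.84 = 2.663 g
% As2O3 = 2.663 / 4.723 × 100 = 56.38 %

56.38 %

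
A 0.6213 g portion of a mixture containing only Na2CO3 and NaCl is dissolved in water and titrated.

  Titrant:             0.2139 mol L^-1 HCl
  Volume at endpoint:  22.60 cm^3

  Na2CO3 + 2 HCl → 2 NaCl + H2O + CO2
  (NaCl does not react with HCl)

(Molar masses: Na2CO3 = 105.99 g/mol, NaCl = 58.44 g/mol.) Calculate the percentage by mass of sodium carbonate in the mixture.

41.23 %

n(HCl) = 0.02260 × 0.2139 = 4.834 × 10^-3 mol
Let x = n(Na2CO3), y = n(NaCl).
Titrant: 2x = 4.834 × 10^-3;  mass: 105.99x + 58.44y = 0.6213
Solving, x = 2.417 × 10^-3 mol, y = 6.248 × 10^-3 mol
mass of Na2CO3 = 2.417 × 10^-3 × 105.99 = 0.2562 g
% Na2CO3 = 0.2562 / 0.6213 × 100 = 41.23 %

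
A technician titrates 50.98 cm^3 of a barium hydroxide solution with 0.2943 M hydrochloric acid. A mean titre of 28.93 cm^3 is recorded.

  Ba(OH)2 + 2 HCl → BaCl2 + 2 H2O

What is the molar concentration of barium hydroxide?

0.08350 M

n(HCl) = 0.02893 L × 0.2943 mol/L = 8.514 × 10^-3 mol
From the 1:2 mole ratio, n(Ba(OH)2) = 1/2 × 8.514 × 10^-3 = 4.257 × 10^-3 mol
[Ba(OH)2] = 4.257 × 10^-3 mol / 0.05098 L = 0.08350 mol/L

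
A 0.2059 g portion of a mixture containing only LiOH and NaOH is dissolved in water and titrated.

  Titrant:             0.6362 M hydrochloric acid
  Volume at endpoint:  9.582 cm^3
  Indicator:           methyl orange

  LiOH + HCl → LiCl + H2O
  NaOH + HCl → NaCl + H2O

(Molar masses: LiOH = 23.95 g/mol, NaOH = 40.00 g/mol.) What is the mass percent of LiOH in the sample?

n(HCl) = 0.009582 × 0.6362 = 6.096 × 10^-3 mol
Let x = n(LiOH), y = n(NaOH).
Titrant: 1x + 1y = 6.096 × 10^-3;  mass: 23.95x + 40.00y = 0.2059
Solving, x = 2.364 × 10^-3 mol, y = 3.732 × 10^-3 mol
mass of LiOH = 2.364 × 10^-3 × 23.95 = 0.05662 g
% LiOH = 0.05662 / 0.2059 × 100 = 27.50 %

27.50 %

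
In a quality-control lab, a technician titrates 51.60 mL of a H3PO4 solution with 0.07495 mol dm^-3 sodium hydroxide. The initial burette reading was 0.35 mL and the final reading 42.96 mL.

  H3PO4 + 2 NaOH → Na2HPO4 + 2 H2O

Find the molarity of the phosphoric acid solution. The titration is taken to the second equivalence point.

n(NaOH) = 0.04261 L × 0.07495 mol/L = 3.194 × 10^-3 mol
From the 1:2 mole ratio, n(H3PO4) = 1/2 × 3.194 × 10^-3 = 1.597 × 10^-3 mol
[H3PO4] = 1.597 × 10^-3 mol / 0.05160 L = 0.03095 mol/L

0.03095 mol/L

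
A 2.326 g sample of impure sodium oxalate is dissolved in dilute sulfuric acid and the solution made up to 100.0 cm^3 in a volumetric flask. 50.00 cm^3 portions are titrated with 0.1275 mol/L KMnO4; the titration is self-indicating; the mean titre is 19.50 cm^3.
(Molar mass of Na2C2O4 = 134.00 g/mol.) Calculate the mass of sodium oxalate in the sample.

1.666 g

2 MnO4^- + 5 C2O4^2- + 16 H^+ → 2 Mn^2+ + 10 CO2 + 8 H2O
n(KMnO4) per titration = 0.01950 × 0.1275 = 2.486 × 10^-3 mol
From the 5:2 ratio, n(Na2C2O4) in each aliquot = 5/2 × 2.486 × 10^-3 = 6.216 × 10^-3 mol
n(Na2C2O4) in the whole flask = 6.216 × 10^-3 × 100.0/50.00 = 0.01243 mol
mass of Na2C2O4 = 0.01243 × 134.00 = 1.666 g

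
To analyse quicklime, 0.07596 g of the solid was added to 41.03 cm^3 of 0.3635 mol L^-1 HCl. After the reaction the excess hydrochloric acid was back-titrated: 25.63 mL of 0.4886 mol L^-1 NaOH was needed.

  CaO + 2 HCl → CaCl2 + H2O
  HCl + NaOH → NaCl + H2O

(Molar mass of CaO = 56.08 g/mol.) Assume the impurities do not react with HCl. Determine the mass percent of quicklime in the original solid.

88.28 %

n(HCl) added = 0.04103 × 0.3635 = 0.01491 mol
n(NaOH) used in back-titration = 0.02563 × 0.4886 = 0.01252 mol
n(HCl) left over = 0.01252 mol (1:1 ratio)
n(HCl) consumed by analyte = 0.01491 − 0.01252 = 2.392 × 10^-3 mol
From the 1:2 ratio, n(CaO) = 1/2 × 2.392 × 10^-3 = 1.196 × 10^-3 mol
mass of CaO = 1.196 × 10^-3 × 56.08 = 0.06706 g
% CaO = 0.06706 / 0.07596 × 100 = 88.28 %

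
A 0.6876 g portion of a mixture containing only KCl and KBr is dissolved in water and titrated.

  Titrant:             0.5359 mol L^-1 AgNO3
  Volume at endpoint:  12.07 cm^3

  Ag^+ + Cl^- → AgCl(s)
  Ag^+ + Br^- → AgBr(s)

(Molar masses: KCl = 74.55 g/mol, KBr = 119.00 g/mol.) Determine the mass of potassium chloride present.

n(AgNO3) = 0.01207 × 0.5359 = 6.468 × 10^-3 mol
Let x = n(KCl), y = n(KBr).
Titrant: 1x + 1y = 6.468 × 10^-3;  mass: 74.55x + 119.00y = 0.6876
Solving, x = 1.848 × 10^-3 mol, y = 4.621 × 10^-3 mol
mass of KCl = 1.848 × 10^-3 × 74.55 = 0.1377 g

0.1377 g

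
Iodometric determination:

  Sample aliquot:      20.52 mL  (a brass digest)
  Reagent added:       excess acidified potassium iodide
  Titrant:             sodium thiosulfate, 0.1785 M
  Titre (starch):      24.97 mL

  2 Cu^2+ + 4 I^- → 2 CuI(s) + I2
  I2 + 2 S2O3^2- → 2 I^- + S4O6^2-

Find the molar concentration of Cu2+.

n(S2O3^2-) = 0.02497 × 0.1785 = 4.457 × 10^-3 mol
n(I2) = n(S2O3^2-)/2 = 2.229 × 10^-3 mol
From the 2:1 ratio, n(Cu2+) in the aliquot = 2/1 × 2.229 × 10^-3 = 4.457 × 10^-3 mol
[Cu2+] = 4.457 × 10^-3 / 0.02052 = 0.2172 mol/L

0.2172 M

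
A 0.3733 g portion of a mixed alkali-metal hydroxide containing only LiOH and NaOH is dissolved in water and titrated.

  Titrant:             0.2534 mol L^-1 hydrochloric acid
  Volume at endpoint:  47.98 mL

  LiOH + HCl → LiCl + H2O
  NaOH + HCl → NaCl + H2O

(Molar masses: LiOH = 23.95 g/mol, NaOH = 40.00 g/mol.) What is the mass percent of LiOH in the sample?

n(HCl) = 0.04798 × 0.2534 = 0.01216 mol
Let x = n(LiOH), y = n(NaOH).
Titrant: 1x + 1y = 0.01216;  mass: 23.95x + 40.00y = 0.3733
Solving, x = 7.042 × 10^-3 mol, y = 5.116 × 10^-3 mol
mass of LiOH = 7.042 × 10^-3 × 23.95 = 0.1687 g
% LiOH = 0.1687 / 0.3733 × 100 = 45.18 %

45.18 %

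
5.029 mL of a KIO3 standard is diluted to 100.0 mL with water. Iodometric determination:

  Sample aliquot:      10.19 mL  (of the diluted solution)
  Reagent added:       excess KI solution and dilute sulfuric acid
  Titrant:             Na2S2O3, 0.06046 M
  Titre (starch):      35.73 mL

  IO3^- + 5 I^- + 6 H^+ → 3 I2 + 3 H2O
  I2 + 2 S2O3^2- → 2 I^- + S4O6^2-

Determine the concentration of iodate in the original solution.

n(S2O3^2-) = 0.03573 × 0.06046 = 2.160 × 10^-3 mol
n(I2) = n(S2O3^2-)/2 = 1.080 × 10^-3 mol
From the 1:3 ratio, n(IO3^-) in the aliquot = 1/3 × 1.080 × 10^-3 = 3.600 × 10^-4 mol
[IO3^-]_dilute = 3.600 × 10^-4 / 0.01019 = 0.03533 mol/L
[IO3^-]_original = 0.03533 × 100.0/5.029 = 0.7026 mol/L

0.7026 M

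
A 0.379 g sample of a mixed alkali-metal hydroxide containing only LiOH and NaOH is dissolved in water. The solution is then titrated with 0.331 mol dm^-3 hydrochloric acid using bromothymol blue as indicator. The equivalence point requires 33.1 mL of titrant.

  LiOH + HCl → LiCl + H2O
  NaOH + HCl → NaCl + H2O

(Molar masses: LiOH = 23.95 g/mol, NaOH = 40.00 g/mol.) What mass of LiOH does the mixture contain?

n(HCl) = 0.0331 × 0.331 = 0.0110 mol
Let x = n(LiOH), y = n(NaOH).
Titrant: 1x + 1y = 0.0110;  mass: 23.95x + 40.00y = 0.379
Solving, x = 3.69 × 10^-3 mol, y = 7.26 × 10^-3 mol
mass of LiOH = 3.69 × 10^-3 × 23.95 = 0.0884 g

0.0884 g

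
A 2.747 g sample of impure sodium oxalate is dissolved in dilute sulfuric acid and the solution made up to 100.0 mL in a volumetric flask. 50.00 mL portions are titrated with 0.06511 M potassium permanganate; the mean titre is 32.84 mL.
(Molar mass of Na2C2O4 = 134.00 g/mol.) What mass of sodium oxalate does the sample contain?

2 MnO4^- + 5 C2O4^2- + 16 H^+ → 2 Mn^2+ + 10 CO2 + 8 H2O
n(KMnO4) per titration = 0.03284 × 0.06511 = 2.138 × 10^-3 mol
From the 5:2 ratio, n(Na2C2O4) in each aliquot = 5/2 × 2.138 × 10^-3 = 5.346 × 10^-3 mol
n(Na2C2O4) in the whole flask = 5.346 × 10^-3 × 100.0/50.00 = 0.01069 mol
mass of Na2C2O4 = 0.01069 × 134.00 = 1.433 g

1.433 g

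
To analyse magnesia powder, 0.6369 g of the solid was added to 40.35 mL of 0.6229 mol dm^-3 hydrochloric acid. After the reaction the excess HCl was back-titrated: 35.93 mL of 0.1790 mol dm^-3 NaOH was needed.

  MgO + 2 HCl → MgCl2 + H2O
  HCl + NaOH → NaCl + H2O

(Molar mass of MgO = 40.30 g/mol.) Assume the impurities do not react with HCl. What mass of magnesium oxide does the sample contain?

n(HCl) added = 0.04035 × 0.6229 = 0.02513 mol
n(NaOH) used in back-titration = 0.03593 × 0.1790 = 6.431 × 10^-3 mol
n(HCl) left over = 6.431 × 10^-3 mol (1:1 ratio)
n(HCl) consumed by analyte = 0.02513 − 6.431 × 10^-3 = 0.01870 mol
From the 1:2 ratio, n(MgO) = 1/2 × 0.01870 = 9.351 × 10^-3 mol
mass of MgO = 9.351 × 10^-3 × 40.30 = 0.3769 g

0.3769 g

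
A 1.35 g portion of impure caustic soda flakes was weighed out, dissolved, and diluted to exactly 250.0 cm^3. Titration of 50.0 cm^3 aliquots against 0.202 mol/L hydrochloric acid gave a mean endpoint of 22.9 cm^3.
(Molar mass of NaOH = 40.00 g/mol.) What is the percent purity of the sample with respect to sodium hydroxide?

68.5 %

NaOH + HCl → NaCl + H2O
n(HCl) per titration = 0.0229 × 0.202 = 4.63 × 10^-3 mol
n(NaOH) in each aliquot = 4.63 × 10^-3 mol (1:1 ratio)
n(NaOH) in the whole flask = 4.63 × 10^-3 × 250.0/50.0 = 0.0231 mol
mass of NaOH = 0.0231 × 40.00 = 0.925 g
% NaOH = 0.925 / 1.35 × 100 = 68.5 %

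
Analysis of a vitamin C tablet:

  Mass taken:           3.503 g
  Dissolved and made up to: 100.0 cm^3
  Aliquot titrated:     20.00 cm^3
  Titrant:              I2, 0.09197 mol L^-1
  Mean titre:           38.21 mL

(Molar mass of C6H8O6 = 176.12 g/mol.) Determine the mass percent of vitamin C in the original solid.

88.34 %

C6H8O6 + I2 → C6H6O6 + 2 HI
n(I2) per titration = 0.03821 × 0.09197 = 3.514 × 10^-3 mol
n(C6H8O6) in each aliquot = 3.514 × 10^-3 mol (1:1 ratio)
n(C6H8O6) in the whole flask = 3.514 × 10^-3 × 100.0/20.00 = 0.01757 mol
mass of C6H8O6 = 0.01757 × 176.12 = 3.095 g
% C6H8O6 = 3.095 / 3.503 × 100 = 88.34 %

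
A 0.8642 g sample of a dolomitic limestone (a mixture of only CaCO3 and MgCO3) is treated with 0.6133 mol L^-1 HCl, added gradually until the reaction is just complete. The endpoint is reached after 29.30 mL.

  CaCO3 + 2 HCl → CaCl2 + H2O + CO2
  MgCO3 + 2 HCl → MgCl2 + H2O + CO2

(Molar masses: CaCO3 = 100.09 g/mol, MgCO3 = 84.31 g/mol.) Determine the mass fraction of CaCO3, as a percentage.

n(HCl) = 0.02930 × 0.6133 = 0.01797 mol
Let x = n(CaCO3), y = n(MgCO3).
Titrant: 2x + 2y = 0.01797;  mass: 100.09x + 84.31y = 0.8642
Solving, x = 6.761 × 10^-3 mol, y = 2.224 × 10^-3 mol
mass of CaCO3 = 6.761 × 10^-3 × 100.09 = 0.6767 g
% CaCO3 = 0.6767 / 0.8642 × 100 = 78.30 %

78.30 %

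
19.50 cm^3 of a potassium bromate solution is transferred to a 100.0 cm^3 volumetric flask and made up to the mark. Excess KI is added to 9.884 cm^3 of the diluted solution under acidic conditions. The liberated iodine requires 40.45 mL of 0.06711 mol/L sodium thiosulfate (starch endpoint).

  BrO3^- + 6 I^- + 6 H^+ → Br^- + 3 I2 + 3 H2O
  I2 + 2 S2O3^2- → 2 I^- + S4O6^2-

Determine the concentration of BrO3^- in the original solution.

n(S2O3^2-) = 0.04045 × 0.06711 = 2.715 × 10^-3 mol
n(I2) = n(S2O3^2-)/2 = 1.357 × 10^-3 mol
From the 1:3 ratio, n(BrO3^-) in the aliquot = 1/3 × 1.357 × 10^-3 = 4.524 × 10^-4 mol
[BrO3^-]_dilute = 4.524 × 10^-4 / 0.009884 = 0.04577 mol/L
[BrO3^-]_original = 0.04577 × 100.0/19.50 = 0.2347 mol/L

0.2347 mol/L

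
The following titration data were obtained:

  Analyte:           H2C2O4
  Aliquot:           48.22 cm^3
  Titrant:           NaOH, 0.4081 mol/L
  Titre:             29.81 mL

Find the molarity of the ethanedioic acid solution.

H2C2O4 + 2 NaOH → Na2C2O4 + 2 H2O
n(NaOH) = 0.02981 L × 0.4081 mol/L = 0.01217 mol
From the 1:2 mole ratio, n(H2C2O4) = 1/2 × 0.01217 = 6.083 × 10^-3 mol
[H2C2O4] = 6.083 × 10^-3 mol / 0.04822 L = 0.1261 mol/L

0.1261 mol/L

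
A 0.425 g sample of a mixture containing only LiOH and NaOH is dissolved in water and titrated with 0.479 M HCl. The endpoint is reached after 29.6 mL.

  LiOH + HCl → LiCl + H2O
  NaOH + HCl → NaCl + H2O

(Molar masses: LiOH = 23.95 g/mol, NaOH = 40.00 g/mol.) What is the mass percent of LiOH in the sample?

49.9 %

n(HCl) = 0.0296 × 0.479 = 0.0142 mol
Let x = n(LiOH), y = n(NaOH).
Titrant: 1x + 1y = 0.0142;  mass: 23.95x + 40.00y = 0.425
Solving, x = 8.86 × 10^-3 mol, y = 5.32 × 10^-3 mol
mass of LiOH = 8.86 × 10^-3 × 23.95 = 0.212 g
% LiOH = 0.212 / 0.425 × 100 = 49.9 %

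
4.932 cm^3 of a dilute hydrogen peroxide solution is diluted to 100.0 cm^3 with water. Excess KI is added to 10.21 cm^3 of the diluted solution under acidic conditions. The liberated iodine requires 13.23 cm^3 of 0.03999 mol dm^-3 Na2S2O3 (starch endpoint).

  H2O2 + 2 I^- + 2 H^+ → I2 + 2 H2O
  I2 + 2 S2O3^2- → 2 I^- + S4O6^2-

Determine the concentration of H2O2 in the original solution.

0.5253 mol/L

n(S2O3^2-) = 0.01323 × 0.03999 = 5.291 × 10^-4 mol
n(I2) = n(S2O3^2-)/2 = 2.645 × 10^-4 mol
n(H2O2) in the aliquot = 2.645 × 10^-4 mol (1:1 ratio)
[H2O2]_dilute = 2.645 × 10^-4 / 0.01021 = 0.02591 mol/L
[H2O2]_original = 0.02591 × 100.0/4.932 = 0.5253 mol/L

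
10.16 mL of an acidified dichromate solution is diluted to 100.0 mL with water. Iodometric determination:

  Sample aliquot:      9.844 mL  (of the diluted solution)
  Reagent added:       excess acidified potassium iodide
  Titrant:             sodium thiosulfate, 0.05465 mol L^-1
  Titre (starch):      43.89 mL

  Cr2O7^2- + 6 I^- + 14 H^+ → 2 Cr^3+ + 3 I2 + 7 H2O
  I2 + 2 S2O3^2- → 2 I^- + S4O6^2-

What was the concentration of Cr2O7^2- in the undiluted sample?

n(S2O3^2-) = 0.04389 × 0.05465 = 2.399 × 10^-3 mol
n(I2) = n(S2O3^2-)/2 = 1.199 × 10^-3 mol
From the 1:3 ratio, n(Cr2O7^2-) in the aliquot = 1/3 × 1.199 × 10^-3 = 3.998 × 10^-4 mol
[Cr2O7^2-]_dilute = 3.998 × 10^-4 / 0.009844 = 0.04061 mol/L
[Cr2O7^2-]_original = 0.04061 × 100.0/10.16 = 0.3997 mol/L

0.3997 mol/L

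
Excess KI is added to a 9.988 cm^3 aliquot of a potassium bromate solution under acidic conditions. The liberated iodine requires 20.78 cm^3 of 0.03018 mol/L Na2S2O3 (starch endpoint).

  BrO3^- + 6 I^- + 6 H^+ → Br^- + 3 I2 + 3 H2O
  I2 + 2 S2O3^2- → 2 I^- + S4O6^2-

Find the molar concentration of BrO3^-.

0.01046 mol/L

n(S2O3^2-) = 0.02078 × 0.03018 = 6.271 × 10^-4 mol
n(I2) = n(S2O3^2-)/2 = 3.136 × 10^-4 mol
From the 1:3 ratio, n(BrO3^-) in the aliquot = 1/3 × 3.136 × 10^-4 = 1.045 × 10^-4 mol
[BrO3^-] = 1.045 × 10^-4 / 0.009988 = 0.01046 mol/L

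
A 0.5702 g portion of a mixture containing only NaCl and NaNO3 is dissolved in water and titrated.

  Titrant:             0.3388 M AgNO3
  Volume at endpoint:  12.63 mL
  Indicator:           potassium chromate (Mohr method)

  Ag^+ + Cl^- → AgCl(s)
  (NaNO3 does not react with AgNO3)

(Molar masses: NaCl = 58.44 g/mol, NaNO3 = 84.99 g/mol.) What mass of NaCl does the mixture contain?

n(AgNO3) = 0.01263 × 0.3388 = 4.279 × 10^-3 mol
Let x = n(NaCl), y = n(NaNO3).
Titrant: 1x = 4.279 × 10^-3;  mass: 58.44x + 84.99y = 0.5702
Solving, x = 4.279 × 10^-3 mol, y = 3.767 × 10^-3 mol
mass of NaCl = 4.279 × 10^-3 × 58.44 = 0.2501 g

0.2501 g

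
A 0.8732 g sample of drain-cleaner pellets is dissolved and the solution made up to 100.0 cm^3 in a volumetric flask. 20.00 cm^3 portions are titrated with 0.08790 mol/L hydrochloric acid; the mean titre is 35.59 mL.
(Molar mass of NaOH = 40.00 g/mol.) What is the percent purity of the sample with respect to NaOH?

71.65 %

NaOH + HCl → NaCl + H2O
n(HCl) per titration = 0.03559 × 0.08790 = 3.128 × 10^-3 mol
n(NaOH) in each aliquot = 3.128 × 10^-3 mol (1:1 ratio)
n(NaOH) in the whole flask = 3.128 × 10^-3 × 100.0/20.00 = 0.01564 mol
mass of NaOH = 0.01564 × 40.00 = 0.6257 g
% NaOH = 0.6257 / 0.8732 × 100 = 71.65 %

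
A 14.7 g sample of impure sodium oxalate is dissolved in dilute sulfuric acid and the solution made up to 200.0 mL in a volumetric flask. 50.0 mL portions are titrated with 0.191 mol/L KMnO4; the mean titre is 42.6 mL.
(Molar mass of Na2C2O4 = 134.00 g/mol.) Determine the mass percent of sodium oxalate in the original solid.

74.2 %

2 MnO4^- + 5 C2O4^2- + 16 H^+ → 2 Mn^2+ + 10 CO2 + 8 H2O
n(KMnO4) per titration = 0.0426 × 0.191 = 8.14 × 10^-3 mol
From the 5:2 ratio, n(Na2C2O4) in each aliquot = 5/2 × 8.14 × 10^-3 = 0.0203 mol
n(Na2C2O4) in the whole flask = 0.0203 × 200.0/50.0 = 0.0814 mol
mass of Na2C2O4 = 0.0814 × 134.00 = 10.9 g
% Na2C2O4 = 10.9 / 14.7 × 100 = 74.2 %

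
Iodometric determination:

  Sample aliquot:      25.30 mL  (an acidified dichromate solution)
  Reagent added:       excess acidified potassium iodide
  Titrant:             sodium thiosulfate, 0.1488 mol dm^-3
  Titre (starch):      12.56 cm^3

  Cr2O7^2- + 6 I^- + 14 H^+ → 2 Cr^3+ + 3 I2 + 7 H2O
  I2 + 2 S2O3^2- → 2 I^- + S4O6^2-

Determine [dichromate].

n(S2O3^2-) = 0.01256 × 0.1488 = 1.869 × 10^-3 mol
n(I2) = n(S2O3^2-)/2 = 9.345 × 10^-4 mol
From the 1:3 ratio, n(Cr2O7^2-) in the aliquot = 1/3 × 9.345 × 10^-4 = 3.115 × 10^-4 mol
[Cr2O7^2-] = 3.115 × 10^-4 / 0.02530 = 0.01231 mol/L

0.01231 mol/L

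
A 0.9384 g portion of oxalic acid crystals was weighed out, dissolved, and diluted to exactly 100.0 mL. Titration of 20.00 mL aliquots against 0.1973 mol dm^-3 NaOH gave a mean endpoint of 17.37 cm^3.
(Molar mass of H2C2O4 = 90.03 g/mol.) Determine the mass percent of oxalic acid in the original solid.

82.20 %

H2C2O4 + 2 NaOH → Na2C2O4 + 2 H2O
n(NaOH) per titration = 0.01737 × 0.1973 = 3.427 × 10^-3 mol
From the 1:2 ratio, n(H2C2O4) in each aliquot = 1/2 × 3.427 × 10^-3 = 1.714 × 10^-3 mol
n(H2C2O4) in the whole flask = 1.714 × 10^-3 × 100.0/20.00 = 8.568 × 10^-3 mol
mass of H2C2O4 = 8.568 × 10^-3 × 90.03 = 0.7714 g
% H2C2O4 = 0.7714 / 0.9384 × 100 = 82.20 %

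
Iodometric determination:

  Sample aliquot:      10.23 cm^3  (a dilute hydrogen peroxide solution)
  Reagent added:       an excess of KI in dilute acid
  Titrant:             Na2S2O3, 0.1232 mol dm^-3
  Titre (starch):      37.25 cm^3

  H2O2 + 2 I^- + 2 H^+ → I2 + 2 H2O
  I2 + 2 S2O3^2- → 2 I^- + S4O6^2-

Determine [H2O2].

0.2243 mol/L

n(S2O3^2-) = 0.03725 × 0.1232 = 4.589 × 10^-3 mol
n(I2) = n(S2O3^2-)/2 = 2.295 × 10^-3 mol
n(H2O2) in the aliquot = 2.295 × 10^-3 mol (1:1 ratio)
[H2O2] = 2.295 × 10^-3 / 0.01023 = 0.2243 mol/L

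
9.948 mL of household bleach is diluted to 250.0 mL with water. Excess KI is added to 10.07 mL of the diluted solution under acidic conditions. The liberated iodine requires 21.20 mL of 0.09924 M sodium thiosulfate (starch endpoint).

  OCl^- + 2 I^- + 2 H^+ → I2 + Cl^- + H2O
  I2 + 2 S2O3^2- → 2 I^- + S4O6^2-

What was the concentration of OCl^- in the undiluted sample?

2.625 M

n(S2O3^2-) = 0.02120 × 0.09924 = 2.104 × 10^-3 mol
n(I2) = n(S2O3^2-)/2 = 1.052 × 10^-3 mol
n(OCl^-) in the aliquot = 1.052 × 10^-3 mol (1:1 ratio)
[OCl^-]_dilute = 1.052 × 10^-3 / 0.01007 = 0.1045 mol/L
[OCl^-]_original = 0.1045 × 250.0/9.948 = 2.625 mol/L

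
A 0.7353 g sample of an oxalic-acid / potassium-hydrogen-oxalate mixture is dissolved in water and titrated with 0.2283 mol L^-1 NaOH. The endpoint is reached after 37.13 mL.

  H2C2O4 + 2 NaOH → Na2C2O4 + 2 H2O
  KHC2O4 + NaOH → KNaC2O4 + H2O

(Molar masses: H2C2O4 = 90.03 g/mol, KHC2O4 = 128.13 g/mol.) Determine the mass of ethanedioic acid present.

n(NaOH) = 0.03713 × 0.2283 = 8.477 × 10^-3 mol
Let x = n(H2C2O4), y = n(KHC2O4).
Titrant: 2x + 1y = 8.477 × 10^-3;  mass: 90.03x + 128.13y = 0.7353
Solving, x = 2.111 × 10^-3 mol, y = 4.256 × 10^-3 mol
mass of H2C2O4 = 2.111 × 10^-3 × 90.03 = 0.1900 g

0.1900 g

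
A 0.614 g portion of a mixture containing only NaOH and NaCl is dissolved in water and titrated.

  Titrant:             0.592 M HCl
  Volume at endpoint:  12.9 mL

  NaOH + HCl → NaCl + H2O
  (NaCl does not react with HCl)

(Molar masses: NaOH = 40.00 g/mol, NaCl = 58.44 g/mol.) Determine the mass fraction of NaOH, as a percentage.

49.8 %

n(HCl) = 0.0129 × 0.592 = 7.64 × 10^-3 mol
Let x = n(NaOH), y = n(NaCl).
Titrant: 1x = 7.64 × 10^-3;  mass: 40.00x + 58.44y = 0.614
Solving, x = 7.64 × 10^-3 mol, y = 5.28 × 10^-3 mol
mass of NaOH = 7.64 × 10^-3 × 40.00 = 0.305 g
% NaOH = 0.305 / 0.614 × 100 = 49.8 %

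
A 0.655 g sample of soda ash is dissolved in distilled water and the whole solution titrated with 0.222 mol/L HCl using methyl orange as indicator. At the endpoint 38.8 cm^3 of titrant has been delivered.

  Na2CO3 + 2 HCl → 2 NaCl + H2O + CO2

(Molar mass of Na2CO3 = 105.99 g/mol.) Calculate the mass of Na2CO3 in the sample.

n(HCl) = 0.0388 L × 0.222 mol/L = 8.61 × 10^-3 mol
From the 1:2 ratio, n(Na2CO3) = 1/2 × 8.61 × 10^-3 = 4.31 × 10^-3 mol
mass of Na2CO3 = 4.31 × 10^-3 × 105.99 g/mol = 0.456 g

0.456 g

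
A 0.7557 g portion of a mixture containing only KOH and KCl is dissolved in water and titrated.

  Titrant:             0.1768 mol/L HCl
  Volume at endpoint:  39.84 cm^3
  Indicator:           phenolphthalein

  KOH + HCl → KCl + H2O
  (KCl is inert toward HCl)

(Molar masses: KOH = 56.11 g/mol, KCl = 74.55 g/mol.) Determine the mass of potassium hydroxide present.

n(HCl) = 0.03984 × 0.1768 = 7.044 × 10^-3 mol
Let x = n(KOH), y = n(KCl).
Titrant: 1x = 7.044 × 10^-3;  mass: 56.11x + 74.55y = 0.7557
Solving, x = 7.044 × 10^-3 mol, y = 4.835 × 10^-3 mol
mass of KOH = 7.044 × 10^-3 × 56.11 = 0.3952 g

0.3952 g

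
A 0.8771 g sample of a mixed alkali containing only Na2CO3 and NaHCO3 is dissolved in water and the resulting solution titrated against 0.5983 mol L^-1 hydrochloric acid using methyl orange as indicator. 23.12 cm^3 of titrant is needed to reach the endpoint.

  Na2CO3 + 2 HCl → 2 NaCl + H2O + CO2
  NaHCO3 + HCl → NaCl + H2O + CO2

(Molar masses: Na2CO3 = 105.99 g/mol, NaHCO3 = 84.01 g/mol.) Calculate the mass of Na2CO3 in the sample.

n(HCl) = 0.02312 × 0.5983 = 0.01383 mol
Let x = n(Na2CO3), y = n(NaHCO3).
Titrant: 2x + 1y = 0.01383;  mass: 105.99x + 84.01y = 0.8771
Solving, x = 4.594 × 10^-3 mol, y = 4.644 × 10^-3 mol
mass of Na2CO3 = 4.594 × 10^-3 × 105.99 = 0.4870 g

0.4870 g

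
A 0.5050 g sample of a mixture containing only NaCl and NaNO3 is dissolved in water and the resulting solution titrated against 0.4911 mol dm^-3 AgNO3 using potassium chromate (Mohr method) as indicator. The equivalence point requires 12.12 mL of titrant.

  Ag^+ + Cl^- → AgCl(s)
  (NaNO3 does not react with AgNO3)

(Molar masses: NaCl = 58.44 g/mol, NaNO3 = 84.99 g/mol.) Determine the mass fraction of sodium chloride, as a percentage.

68.88 %

n(AgNO3) = 0.01212 × 0.4911 = 5.952 × 10^-3 mol
Let x = n(NaCl), y = n(NaNO3).
Titrant: 1x = 5.952 × 10^-3;  mass: 58.44x + 84.99y = 0.5050
Solving, x = 5.952 × 10^-3 mol, y = 1.849 × 10^-3 mol
mass of NaCl = 5.952 × 10^-3 × 58.44 = 0.3478 g
% NaCl = 0.3478 / 0.5050 × 100 = 68.88 %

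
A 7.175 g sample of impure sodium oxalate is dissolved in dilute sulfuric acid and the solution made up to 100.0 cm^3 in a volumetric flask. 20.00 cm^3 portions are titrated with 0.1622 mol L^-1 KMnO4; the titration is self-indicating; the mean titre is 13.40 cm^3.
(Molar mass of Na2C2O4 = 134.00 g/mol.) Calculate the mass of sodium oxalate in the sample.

2 MnO4^- + 5 C2O4^2- + 16 H^+ → 2 Mn^2+ + 10 CO2 + 8 H2O
n(KMnO4) per titration = 0.01340 × 0.1622 = 2.173 × 10^-3 mol
From the 5:2 ratio, n(Na2C2O4) in each aliquot = 5/2 × 2.173 × 10^-3 = 5.434 × 10^-3 mol
n(Na2C2O4) in the whole flask = 5.434 × 10^-3 × 100.0/20.00 = 0.02717 mol
mass of Na2C2O4 = 0.02717 × 134.00 = 3.641 g

3.641 g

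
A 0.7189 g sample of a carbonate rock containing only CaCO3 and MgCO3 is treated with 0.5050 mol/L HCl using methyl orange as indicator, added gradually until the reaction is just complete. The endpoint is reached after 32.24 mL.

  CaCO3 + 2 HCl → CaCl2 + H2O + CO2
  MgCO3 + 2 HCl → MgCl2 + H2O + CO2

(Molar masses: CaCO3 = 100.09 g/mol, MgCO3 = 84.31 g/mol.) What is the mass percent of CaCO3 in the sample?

28.73 %

n(HCl) = 0.03224 × 0.5050 = 0.01628 mol
Let x = n(CaCO3), y = n(MgCO3).
Titrant: 2x + 2y = 0.01628;  mass: 100.09x + 84.31y = 0.7189
Solving, x = 2.064 × 10^-3 mol, y = 6.077 × 10^-3 mol
mass of CaCO3 = 2.064 × 10^-3 × 100.09 = 0.2066 g
% CaCO3 = 0.2066 / 0.7189 × 100 = 28.73 %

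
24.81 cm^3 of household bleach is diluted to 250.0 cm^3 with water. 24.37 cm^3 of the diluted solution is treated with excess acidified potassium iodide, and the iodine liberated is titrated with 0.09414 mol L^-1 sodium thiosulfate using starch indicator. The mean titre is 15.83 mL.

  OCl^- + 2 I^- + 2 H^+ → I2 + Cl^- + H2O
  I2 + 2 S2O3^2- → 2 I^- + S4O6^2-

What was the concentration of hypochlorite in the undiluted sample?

n(S2O3^2-) = 0.01583 × 0.09414 = 1.490 × 10^-3 mol
n(I2) = n(S2O3^2-)/2 = 7.451 × 10^-4 mol
n(OCl^-) in the aliquot = 7.451 × 10^-4 mol (1:1 ratio)
[OCl^-]_dilute = 7.451 × 10^-4 / 0.02437 = 0.03058 mol/L
[OCl^-]_original = 0.03058 × 250.0/24.81 = 0.3081 mol/L

0.3081 mol/L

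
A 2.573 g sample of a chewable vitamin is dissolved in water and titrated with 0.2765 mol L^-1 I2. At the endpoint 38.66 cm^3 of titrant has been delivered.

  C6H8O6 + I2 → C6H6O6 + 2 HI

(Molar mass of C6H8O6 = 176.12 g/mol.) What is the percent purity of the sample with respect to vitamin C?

73.17 %

n(I2) = 0.03866 L × 0.2765 mol/L = 0.01069 mol
n(C6H8O6) = 0.01069 mol (1:1 ratio)
mass of C6H8O6 = 0.01069 × 176.12 g/mol = 1.883 g
% C6H8O6 = 1.883 / 2.573 × 100 = 73.17 %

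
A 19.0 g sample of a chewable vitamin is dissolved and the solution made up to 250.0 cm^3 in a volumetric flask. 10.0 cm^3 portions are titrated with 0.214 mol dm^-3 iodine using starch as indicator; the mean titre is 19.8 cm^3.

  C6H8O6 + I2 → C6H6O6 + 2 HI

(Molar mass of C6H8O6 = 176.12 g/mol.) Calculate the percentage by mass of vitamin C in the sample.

n(I2) per titration = 0.0198 × 0.214 = 4.24 × 10^-3 mol
n(C6H8O6) in each aliquot = 4.24 × 10^-3 mol (1:1 ratio)
n(C6H8O6) in the whole flask = 4.24 × 10^-3 × 250.0/10.0 = 0.106 mol
mass of C6H8O6 = 0.106 × 176.12 = 18.7 g
% C6H8O6 = 18.7 / 19.0 × 100 = 98.2 %

98.2 %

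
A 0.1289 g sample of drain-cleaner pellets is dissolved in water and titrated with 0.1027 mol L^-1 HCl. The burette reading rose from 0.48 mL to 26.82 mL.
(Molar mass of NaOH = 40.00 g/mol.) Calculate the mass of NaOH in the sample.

NaOH + HCl → NaCl + H2O
n(HCl) = 0.02634 L × 0.1027 mol/L = 2.705 × 10^-3 mol
n(NaOH) = 2.705 × 10^-3 mol (1:1 ratio)
mass of NaOH = 2.705 × 10^-3 × 40.00 g/mol = 0.1082 g

0.1082 g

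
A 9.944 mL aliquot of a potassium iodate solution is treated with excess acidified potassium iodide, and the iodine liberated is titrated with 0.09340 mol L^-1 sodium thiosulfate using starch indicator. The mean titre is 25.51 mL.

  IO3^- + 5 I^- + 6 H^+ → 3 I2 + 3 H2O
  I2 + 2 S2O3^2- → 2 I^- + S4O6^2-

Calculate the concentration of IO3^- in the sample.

n(S2O3^2-) = 0.02551 × 0.09340 = 2.383 × 10^-3 mol
n(I2) = n(S2O3^2-)/2 = 1.191 × 10^-3 mol
From the 1:3 ratio, n(IO3^-) in the aliquot = 1/3 × 1.191 × 10^-3 = 3.971 × 10^-4 mol
[IO3^-] = 3.971 × 10^-4 / 0.009944 = 0.03993 mol/L

0.03993 mol/L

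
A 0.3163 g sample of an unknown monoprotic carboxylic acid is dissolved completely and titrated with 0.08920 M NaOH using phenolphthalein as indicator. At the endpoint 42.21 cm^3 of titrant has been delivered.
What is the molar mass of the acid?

84.01 g/mol

n(NaOH) = 0.04221 L × 0.08920 mol/L = 3.765 × 10^-3 mol
n(HA) = 3.765 × 10^-3 mol (1:1 ratio)
M = m / n = 0.3163 g / 3.765 × 10^-3 mol = 84.01 g/mol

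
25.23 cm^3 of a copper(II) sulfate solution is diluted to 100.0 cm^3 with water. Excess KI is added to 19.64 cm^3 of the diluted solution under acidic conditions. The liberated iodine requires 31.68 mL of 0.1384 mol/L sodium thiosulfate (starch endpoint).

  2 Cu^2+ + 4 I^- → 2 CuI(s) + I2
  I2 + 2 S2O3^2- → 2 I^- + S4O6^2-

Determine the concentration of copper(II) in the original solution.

0.8848 mol/L

n(S2O3^2-) = 0.03168 × 0.1384 = 4.385 × 10^-3 mol
n(I2) = n(S2O3^2-)/2 = 2.192 × 10^-3 mol
From the 2:1 ratio, n(Cu2+) in the aliquot = 2/1 × 2.192 × 10^-3 = 4.385 × 10^-3 mol
[Cu2+]_dilute = 4.385 × 10^-3 / 0.01964 = 0.2232 mol/L
[Cu2+]_original = 0.2232 × 100.0/25.23 = 0.8848 mol/L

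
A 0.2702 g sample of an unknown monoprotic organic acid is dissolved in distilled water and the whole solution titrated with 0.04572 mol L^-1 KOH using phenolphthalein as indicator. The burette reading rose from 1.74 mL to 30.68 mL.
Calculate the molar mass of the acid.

n(KOH) = 0.02894 L × 0.04572 mol/L = 1.323 × 10^-3 mol
n(HA) = 1.323 × 10^-3 mol (1:1 ratio)
M = m / n = 0.2702 g / 1.323 × 10^-3 mol = 204.2 g/mol

204.2 g/mol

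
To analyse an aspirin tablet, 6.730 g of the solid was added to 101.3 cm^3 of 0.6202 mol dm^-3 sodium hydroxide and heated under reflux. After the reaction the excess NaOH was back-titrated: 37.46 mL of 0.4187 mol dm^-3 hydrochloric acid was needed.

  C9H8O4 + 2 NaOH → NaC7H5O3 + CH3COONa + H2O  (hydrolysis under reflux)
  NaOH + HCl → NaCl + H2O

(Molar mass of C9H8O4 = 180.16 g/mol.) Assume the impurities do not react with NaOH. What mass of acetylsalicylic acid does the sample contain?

4.247 g

n(NaOH) added = 0.1013 × 0.6202 = 0.06283 mol
n(HCl) used in back-titration = 0.03746 × 0.4187 = 0.01568 mol
n(NaOH) left over = 0.01568 mol (1:1 ratio)
n(NaOH) consumed by analyte = 0.06283 − 0.01568 = 0.04714 mol
From the 1:2 ratio, n(C9H8O4) = 1/2 × 0.04714 = 0.02357 mol
mass of C9H8O4 = 0.02357 × 180.16 = 4.247 g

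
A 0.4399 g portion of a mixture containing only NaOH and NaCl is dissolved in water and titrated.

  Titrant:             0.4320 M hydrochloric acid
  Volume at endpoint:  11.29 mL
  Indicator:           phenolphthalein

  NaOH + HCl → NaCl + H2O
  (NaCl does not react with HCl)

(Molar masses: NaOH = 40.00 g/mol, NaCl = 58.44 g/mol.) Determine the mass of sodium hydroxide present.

n(HCl) = 0.01129 × 0.4320 = 4.877 × 10^-3 mol
Let x = n(NaOH), y = n(NaCl).
Titrant: 1x = 4.877 × 10^-3;  mass: 40.00x + 58.44y = 0.4399
Solving, x = 4.877 × 10^-3 mol, y = 4.189 × 10^-3 mol
mass of NaOH = 4.877 × 10^-3 × 40.00 = 0.1951 g

0.1951 g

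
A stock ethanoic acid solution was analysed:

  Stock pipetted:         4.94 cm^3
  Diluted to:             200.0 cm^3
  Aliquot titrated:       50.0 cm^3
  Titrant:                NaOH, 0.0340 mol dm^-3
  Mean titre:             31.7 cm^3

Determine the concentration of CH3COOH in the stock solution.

CH3COOH + NaOH → CH3COONa + H2O
n(NaOH) = 0.0317 × 0.0340 = 1.08 × 10^-3 mol
n(CH3COOH) in the aliquot = 1.08 × 10^-3 mol (1:1 ratio)
[CH3COOH]_dilute = 1.08 × 10^-3 / 0.0500 = 0.0216 mol/L
Dilution factor = 200.0 / 4.94 = 40.49
[CH3COOH]_stock = 0.0216 × 40.49 = 0.873 mol/L

0.873 mol/L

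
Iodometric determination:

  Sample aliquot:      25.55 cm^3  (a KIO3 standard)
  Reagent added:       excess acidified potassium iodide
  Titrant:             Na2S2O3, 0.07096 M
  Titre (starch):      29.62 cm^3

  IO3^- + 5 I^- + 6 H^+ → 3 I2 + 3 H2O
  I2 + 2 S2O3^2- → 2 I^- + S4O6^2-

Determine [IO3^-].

n(S2O3^2-) = 0.02962 × 0.07096 = 2.102 × 10^-3 mol
n(I2) = n(S2O3^2-)/2 = 1.051 × 10^-3 mol
From the 1:3 ratio, n(IO3^-) in the aliquot = 1/3 × 1.051 × 10^-3 = 3.503 × 10^-4 mol
[IO3^-] = 3.503 × 10^-4 / 0.02555 = 0.01371 mol/L

0.01371 M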